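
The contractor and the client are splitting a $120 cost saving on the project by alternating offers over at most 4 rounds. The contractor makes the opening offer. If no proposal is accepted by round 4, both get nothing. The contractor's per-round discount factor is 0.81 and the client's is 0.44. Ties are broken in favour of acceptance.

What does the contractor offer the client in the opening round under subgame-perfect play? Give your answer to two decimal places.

28.85

Work backward from the last round.
Round 4 (the client proposes): rejection yields 0 for the contractor; the client offers 0 and keeps 120.
Round 3 (the contractor proposes): the client can get 120 next round, worth 0.44 × 120 = 52.8 now; the contractor offers that and keeps 67.2.
Round 2 (the client proposes): the contractor can get 67.2 next round, worth 0.81 × 67.2 = 54.432 now, so the client offers 54.432, keeping 65.568.
Round 1 (the contractor proposes): the client can get 65.568 next round, worth 0.44 × 65.568 = 28.84992 now; the contractor offers that and keeps 91.15008.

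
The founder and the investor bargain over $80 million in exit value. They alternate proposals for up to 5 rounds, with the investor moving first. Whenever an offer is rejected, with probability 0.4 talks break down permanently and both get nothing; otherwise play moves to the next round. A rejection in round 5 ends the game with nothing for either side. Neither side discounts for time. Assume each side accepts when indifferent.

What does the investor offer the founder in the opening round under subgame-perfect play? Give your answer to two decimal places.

26.11

Round 5 (the investor proposes): the founder will accept anything ≥ 0, so the investor offers 0 and keeps 80.
Round 4 (the founder proposes): rejecting gives the investor an expected 0.6 × 80 = 48; the founder offers that and keeps 32.
Round 3 (the investor proposes): rejecting gives the founder an expected 0.6 × 32 = 19.2; the investor offers that and keeps 60.8.
Round 2 (the founder proposes): rejecting gives the investor an expected 0.6 × 60.8 = 36.48; the founder offers that and keeps 43.52.
Round 1 (the investor proposes): rejecting gives the founder an expected 0.6 × 43.52 = 26.112. The investor offers 26.112 and keeps 80 − 26.112 = 53.888.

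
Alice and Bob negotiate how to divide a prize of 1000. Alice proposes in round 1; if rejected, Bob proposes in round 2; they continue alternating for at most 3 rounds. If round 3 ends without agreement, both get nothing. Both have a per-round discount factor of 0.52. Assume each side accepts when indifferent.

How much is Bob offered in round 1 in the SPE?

By backward induction:
Round 3 (Alice proposes): Bob will accept anything ≥ 0, so Alice offers 0 and keeps 1000.
Round 2 (Bob proposes): Alice can get 1000 next round, worth 0.52 × 1000 = 520 now, so Bob offers 520, keeping 480.
Round 1 (Alice proposes): Bob can get 480 next round, worth 0.52 × 480 = 249.6 now, so Alice offers 249.6, keeping 750.4.

249.6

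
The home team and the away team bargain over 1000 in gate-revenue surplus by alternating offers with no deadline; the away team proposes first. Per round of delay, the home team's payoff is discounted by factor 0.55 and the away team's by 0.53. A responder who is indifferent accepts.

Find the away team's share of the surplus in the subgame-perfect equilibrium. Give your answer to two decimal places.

635.14

In a stationary SPE each proposer offers the other exactly their discounted continuation value.
If the away team keeps x when proposing and the home team keeps y when proposing, then x = 1000 − 0.55y and y = 1000 − 0.53x.
Solving: x = 1000(1 − 0.55) / (1 − 0.53·0.55) = 450 / 0.7085 ≈ 635.1447.
The home team gets 1000 − 635.1447 ≈ 364.8553.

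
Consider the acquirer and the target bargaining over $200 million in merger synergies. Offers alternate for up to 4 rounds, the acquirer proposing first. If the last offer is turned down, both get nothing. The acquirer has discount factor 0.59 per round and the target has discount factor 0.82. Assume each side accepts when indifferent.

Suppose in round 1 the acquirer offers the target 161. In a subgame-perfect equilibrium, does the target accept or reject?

Accept

Work out the target's continuation value if the offer is rejected.
Round 4 (the target proposes): the acquirer will accept anything ≥ 0, so the target offers 0 and keeps 200.
Round 3 (the acquirer proposes): the target can get 200 next round, worth 0.82 × 200 = 164 now; the acquirer offers that and keeps 36.
Round 2 (the target proposes): the acquirer can get 36 next round, worth 0.59 × 36 = 21.24 now; the target offers that and keeps 178.76.
So by rejecting in round 1, the target gets 178.76 next round, worth 0.82 × 178.76 = 146.5832 now.
Offer 161 ≥ 146.5832, so the target accepts.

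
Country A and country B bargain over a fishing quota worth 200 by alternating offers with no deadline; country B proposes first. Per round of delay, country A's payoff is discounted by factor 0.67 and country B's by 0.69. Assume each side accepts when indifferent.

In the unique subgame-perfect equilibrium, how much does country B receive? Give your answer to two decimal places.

Let x be country B's share when country B proposes and y be country A's share when country A proposes.
Country A accepts iff offered ≥ 0.67·y, so x = 200 − 0.67y. Symmetrically y = 200 − 0.69x.
Substituting: x = 200 − 0.67(200 − 0.69x), giving x(1 − 0.69·0.67) = 200(1 − 0.67).
So x = 200 × 0.33 / 0.5377 ≈ 122.7450, and country A receives 200 − x ≈ 77.2550.

122.75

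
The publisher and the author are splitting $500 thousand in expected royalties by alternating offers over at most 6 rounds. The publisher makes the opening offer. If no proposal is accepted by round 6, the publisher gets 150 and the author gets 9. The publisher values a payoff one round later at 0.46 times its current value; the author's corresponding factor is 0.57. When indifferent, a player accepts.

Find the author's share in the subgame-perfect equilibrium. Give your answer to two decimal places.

Round 6 (the author proposes): the publisher gets 150 if talks fail, so the author offers 150 and keeps 350.
Round 5 (the publisher proposes): the author can get 350 next round, worth 0.57 × 350 = 199.5 now; the publisher offers that and keeps 300.5.
Round 4 (the author proposes): the publisher can get 300.5 next round, worth 0.46 × 300.5 = 138.23 now. The author offers 138.23 and keeps 500 − 138.23 = 361.77.
Round 3 (the publisher proposes): the author can get 361.77 next round, worth 0.57 × 361.77 = 206.2089 now. The publisher offers 206.2089 and keeps 500 − 206.2089 = 293.7911.
Round 2 (the author proposes): the publisher can get 293.7911 next round, worth 0.46 × 293.7911 = 135.143906 now. The author offers 135.143906 and keeps 500 − 135.143906 = 364.856094.
Round 1 (the publisher proposes): the author can get 364.856094 next round, worth 0.57 × 364.856094 = 207.96797358 now, so the publisher offers 207.96797358, keeping 292.03202642.

207.97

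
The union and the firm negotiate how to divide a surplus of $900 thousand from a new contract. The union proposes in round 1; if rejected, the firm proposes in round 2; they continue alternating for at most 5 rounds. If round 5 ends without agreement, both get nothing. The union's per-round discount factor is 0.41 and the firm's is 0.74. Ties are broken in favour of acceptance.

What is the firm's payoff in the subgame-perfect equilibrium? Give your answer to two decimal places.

Round 5 (the union proposes): rejection yields 0 for the firm; the union offers 0 and keeps 900.
Round 4 (the firm proposes): the union can get 900 next round, worth 0.41 × 900 = 369 now; the firm offers that and keeps 531.
Round 3 (the union proposes): the firm can get 531 next round, worth 0.74 × 531 = 392.94 now; the union offers that and keeps 507.06.
Round 2 (the firm proposes): the union can get 507.06 next round, worth 0.41 × 507.06 = 207.8946 now, so the firm offers 207.8946, keeping 692.1054.
Round 1 (the union proposes): the firm can get 692.1054 next round, worth 0.74 × 692.1054 = 512.157996 now; the union offers that and keeps 387.842004.

512.16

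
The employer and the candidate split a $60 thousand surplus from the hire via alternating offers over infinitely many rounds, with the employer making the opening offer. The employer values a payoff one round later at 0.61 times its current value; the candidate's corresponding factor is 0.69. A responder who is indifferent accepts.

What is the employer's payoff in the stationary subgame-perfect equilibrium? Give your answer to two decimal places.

When the employer proposes, the candidate accepts any offer worth at least 0.69 times what the candidate would get by proposing next round; and vice versa.
This gives x = 60 − 0.69y and y = 60 − 0.61x, where x and y are each side's share when it proposes.
Hence (1 − 0.69·0.61)x = 60(1 − 0.69), i.e. 0.5791·x = 18.6.
x ≈ 32.1188; the candidate's share is 60 − x ≈ 27.8812.

32.12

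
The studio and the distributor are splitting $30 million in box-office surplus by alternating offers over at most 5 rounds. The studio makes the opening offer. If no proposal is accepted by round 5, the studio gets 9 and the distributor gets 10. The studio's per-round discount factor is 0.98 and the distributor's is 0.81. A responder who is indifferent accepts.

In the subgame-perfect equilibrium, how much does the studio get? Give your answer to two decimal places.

22.83

Work backward from the last round.
Round 5 (the studio proposes): the distributor gets 10 if talks fail, so the studio offers 10 and keeps 20.
Round 4 (the distributor proposes): the studio can get 20 next round, worth 0.98 × 20 = 19.6 now. The distributor offers 19.6 and keeps 30 − 19.6 = 10.4.
Round 3 (the studio proposes): the distributor can get 10.4 next round, worth 0.81 × 10.4 = 8.424 now. The studio offers 8.424 and keeps 30 − 8.424 = 21.576.
Round 2 (the distributor proposes): the studio can get 21.576 next round, worth 0.98 × 21.576 = 21.14448 now, so the distributor offers 21.14448, keeping 8.85552.
Round 1 (the studio proposes): the distributor can get 8.85552 next round, worth 0.81 × 8.85552 = 7.1729712 now; the studio offers that and keeps 22.8270288.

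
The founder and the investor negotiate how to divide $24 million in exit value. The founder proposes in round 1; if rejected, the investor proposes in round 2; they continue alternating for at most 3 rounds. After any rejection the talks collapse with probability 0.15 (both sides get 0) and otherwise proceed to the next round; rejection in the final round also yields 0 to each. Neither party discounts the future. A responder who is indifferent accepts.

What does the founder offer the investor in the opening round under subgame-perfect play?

3.06

Round 3 (the founder proposes): the investor will accept anything ≥ 0, so the founder offers 0 and keeps 24.
Round 2 (the investor proposes): rejecting gives the founder an expected 0.85 × 24 = 20.4; the investor offers that and keeps 3.6.
Round 1 (the founder proposes): rejecting gives the investor an expected 0.85 × 3.6 = 3.06. The founder offers 3.06 and keeps 24 − 3.06 = 20.94.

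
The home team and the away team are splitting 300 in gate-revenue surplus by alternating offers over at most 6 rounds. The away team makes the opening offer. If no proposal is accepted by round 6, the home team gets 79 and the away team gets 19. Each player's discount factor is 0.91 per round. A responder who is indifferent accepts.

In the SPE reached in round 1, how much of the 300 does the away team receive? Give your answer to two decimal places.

79.73

Solve by backward induction from round 6.
Round 6 (the home team proposes): the away team gets 19 if talks fail, so the home team offers 19 and keeps 281.
Round 5 (the away team proposes): the home team can get 281 next round, worth 0.91 × 281 = 255.71 now; the away team offers that and keeps 44.29.
Round 4 (the home team proposes): the away team can get 44.29 next round, worth 0.91 × 44.29 = 40.3039 now, so the home team offers 40.3039, keeping 259.6961.
Round 3 (the away team proposes): the home team can get 259.6961 next round, worth 0.91 × 259.6961 = 236.323451 now; the away team offers that and keeps 63.676549.
Round 2 (the home team proposes): the away team can get 63.676549 next round, worth 0.91 × 63.676549 = 57.94565959 now; the home team offers that and keeps 242.05434041.
Round 1 (the away team proposes): the home team can get 242.05434041 next round, worth 0.91 × 242.05434041 = 220.2694497731 now, so the away team offers 220.2694497731, keeping 79.7305502269.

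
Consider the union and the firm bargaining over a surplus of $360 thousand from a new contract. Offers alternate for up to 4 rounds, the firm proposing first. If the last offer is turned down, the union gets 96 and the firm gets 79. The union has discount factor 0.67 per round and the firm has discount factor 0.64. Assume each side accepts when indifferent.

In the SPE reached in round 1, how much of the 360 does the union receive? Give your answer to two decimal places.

167.56

Work backward from the last round.
Round 4 (the union proposes): the firm gets 79 if talks fail, so the union offers 79 and keeps 281.
Round 3 (the firm proposes): the union can get 281 next round, worth 0.67 × 281 = 188.27 now, so the firm offers 188.27, keeping 171.73.
Round 2 (the union proposes): the firm can get 171.73 next round, worth 0.64 × 171.73 = 109.9072 now, so the union offers 109.9072, keeping 250.0928.
Round 1 (the firm proposes): the union can get 250.0928 next round, worth 0.67 × 250.0928 = 167.562176 now. The firm offers 167.562176 and keeps 360 − 167.562176 = 192.437824.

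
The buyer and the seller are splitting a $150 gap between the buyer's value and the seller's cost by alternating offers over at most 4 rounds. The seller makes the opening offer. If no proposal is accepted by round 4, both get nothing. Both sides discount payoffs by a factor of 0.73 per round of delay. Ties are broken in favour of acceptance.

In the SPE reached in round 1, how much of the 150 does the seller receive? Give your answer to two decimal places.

62.08

Round 4 (the buyer proposes): the seller will accept anything ≥ 0, so the buyer offers 0 and keeps 150.
Round 3 (the seller proposes): the buyer can get 150 next round, worth 0.73 × 150 = 109.5 now. The seller offers 109.5 and keeps 150 − 109.5 = 40.5.
Round 2 (the buyer proposes): the seller can get 40.5 next round, worth 0.73 × 40.5 = 29.565 now; the buyer offers that and keeps 120.435.
Round 1 (the seller proposes): the buyer can get 120.435 next round, worth 0.73 × 120.435 = 87.91755 now. The seller offers 87.91755 and keeps 150 − 87.91755 = 62.08245.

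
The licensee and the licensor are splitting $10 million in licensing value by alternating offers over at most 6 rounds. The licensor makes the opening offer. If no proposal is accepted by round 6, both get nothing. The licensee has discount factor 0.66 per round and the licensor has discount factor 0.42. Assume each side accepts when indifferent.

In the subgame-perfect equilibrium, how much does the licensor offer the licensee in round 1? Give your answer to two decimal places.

5.40

Round 6 (the licensee proposes): the licensor will accept anything ≥ 0, so the licensee offers 0 and keeps 10.
Round 5 (the licensor proposes): the licensee can get 10 next round, worth 0.66 × 10 = 6.6 now, so the licensor offers 6.6, keeping 3.4.
Round 4 (the licensee proposes): the licensor can get 3.4 next round, worth 0.42 × 3.4 = 1.428 now, so the licensee offers 1.428, keeping 8.572.
Round 3 (the licensor proposes): the licensee can get 8.572 next round, worth 0.66 × 8.572 = 5.65752 now, so the licensor offers 5.65752, keeping 4.34248.
Round 2 (the licensee proposes): the licensor can get 4.34248 next round, worth 0.42 × 4.34248 = 1.8238416 now, so the licensee offers 1.8238416, keeping 8.1761584.
Round 1 (the licensor proposes): the licensee can get 8.1761584 next round, worth 0.66 × 8.1761584 = 5.396264544 now; the licensor offers that and keeps 4.603735456.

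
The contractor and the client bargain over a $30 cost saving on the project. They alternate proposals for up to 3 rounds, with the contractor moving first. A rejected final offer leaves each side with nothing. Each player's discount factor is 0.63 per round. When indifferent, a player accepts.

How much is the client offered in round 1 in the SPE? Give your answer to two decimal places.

6.99

Round 3 (the contractor proposes): the client will accept anything ≥ 0, so the contractor offers 0 and keeps 30.
Round 2 (the client proposes): the contractor can get 30 next round, worth 0.63 × 30 = 18.9 now, so the client offers 18.9, keeping 11.1.
Round 1 (the contractor proposes): the client can get 11.1 next round, worth 0.63 × 11.1 = 6.993 now; the contractor offers that and keeps 23.007.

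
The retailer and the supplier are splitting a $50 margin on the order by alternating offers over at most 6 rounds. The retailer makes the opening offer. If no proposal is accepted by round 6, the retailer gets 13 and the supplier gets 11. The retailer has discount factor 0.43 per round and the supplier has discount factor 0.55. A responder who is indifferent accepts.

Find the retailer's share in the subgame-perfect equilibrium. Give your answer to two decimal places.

29.48

Round 6 (the supplier proposes): the retailer gets 13 if talks fail, so the supplier offers 13 and keeps 37.
Round 5 (the retailer proposes): the supplier can get 37 next round, worth 0.55 × 37 = 20.35 now. The retailer offers 20.35 and keeps 50 − 20.35 = 29.65.
Round 4 (the supplier proposes): the retailer can get 29.65 next round, worth 0.43 × 29.65 = 12.7495 now, so the supplier offers 12.7495, keeping 37.2505.
Round 3 (the retailer proposes): the supplier can get 37.2505 next round, worth 0.55 × 37.2505 = 20.487775 now. The retailer offers 20.487775 and keeps 50 − 20.487775 = 29.512225.
Round 2 (the supplier proposes): the retailer can get 29.512225 next round, worth 0.43 × 29.512225 = 12.69025675 now, so the supplier offers 12.69025675, keeping 37.30974325.
Round 1 (the retailer proposes): the supplier can get 37.30974325 next round, worth 0.55 × 37.30974325 = 20.5203587875 now; the retailer offers that and keeps 29.4796412125.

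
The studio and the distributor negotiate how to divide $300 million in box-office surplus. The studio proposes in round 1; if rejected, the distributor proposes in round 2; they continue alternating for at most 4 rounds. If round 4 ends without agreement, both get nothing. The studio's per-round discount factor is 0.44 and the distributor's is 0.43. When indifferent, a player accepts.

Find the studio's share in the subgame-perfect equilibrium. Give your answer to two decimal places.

Solve by backward induction from round 4.
Round 4 (the distributor proposes): the studio will accept anything ≥ 0, so the distributor offers 0 and keeps 300.
Round 3 (the studio proposes): the distributor can get 300 next round, worth 0.43 × 300 = 129 now. The studio offers 129 and keeps 300 − 129 = 171.
Round 2 (the distributor proposes): the studio can get 171 next round, worth 0.44 × 171 = 75.24 now; the distributor offers that and keeps 224.76.
Round 1 (the studio proposes): the distributor can get 224.76 next round, worth 0.43 × 224.76 = 96.6468 now; the studio offers that and keeps 203.3532.

203.35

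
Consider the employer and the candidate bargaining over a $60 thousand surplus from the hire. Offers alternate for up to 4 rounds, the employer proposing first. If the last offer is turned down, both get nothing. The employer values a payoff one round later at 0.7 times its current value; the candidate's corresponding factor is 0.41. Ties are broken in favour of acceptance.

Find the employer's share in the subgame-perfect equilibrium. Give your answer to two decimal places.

Round 4 (the candidate proposes): the employer will accept anything ≥ 0, so the candidate offers 0 and keeps 60.
Round 3 (the employer proposes): the candidate can get 60 next round, worth 0.41 × 60 = 24.6 now; the employer offers that and keeps 35.4.
Round 2 (the candidate proposes): the employer can get 35.4 next round, worth 0.7 × 35.4 = 24.78 now; the candidate offers that and keeps 35.22.
Round 1 (the employer proposes): the candidate can get 35.22 next round, worth 0.41 × 35.22 = 14.4402 now, so the employer offers 14.4402, keeping 45.5598.

45.56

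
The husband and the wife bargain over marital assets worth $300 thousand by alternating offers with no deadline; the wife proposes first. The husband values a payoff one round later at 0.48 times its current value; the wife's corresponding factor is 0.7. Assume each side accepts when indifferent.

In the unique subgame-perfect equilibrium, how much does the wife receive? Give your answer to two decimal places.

234.94

In a stationary SPE each proposer offers the other exactly their discounted continuation value.
If the wife keeps x when proposing and the husband keeps y when proposing, then x = 300 − 0.48y and y = 300 − 0.7x.
Solving: x = 300(1 − 0.48) / (1 − 0.7·0.48) = 156 / 0.664 ≈ 234.9398.
The husband gets 300 − 234.9398 ≈ 65.0602.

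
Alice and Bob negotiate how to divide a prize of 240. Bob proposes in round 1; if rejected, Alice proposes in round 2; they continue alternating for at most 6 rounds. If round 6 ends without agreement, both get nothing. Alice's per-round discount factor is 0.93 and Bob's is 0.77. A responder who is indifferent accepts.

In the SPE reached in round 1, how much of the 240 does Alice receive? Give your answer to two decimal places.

Round 6 (Alice proposes): Bob will accept anything ≥ 0, so Alice offers 0 and keeps 240.
Round 5 (Bob proposes): Alice can get 240 next round, worth 0.93 × 240 = 223.2 now, so Bob offers 223.2, keeping 16.8.
Round 4 (Alice proposes): Bob can get 16.8 next round, worth 0.77 × 16.8 = 12.936 now, so Alice offers 12.936, keeping 227.064.
Round 3 (Bob proposes): Alice can get 227.064 next round, worth 0.93 × 227.064 = 211.16952 now. Bob offers 211.16952 and keeps 240 − 211.16952 = 28.83048.
Round 2 (Alice proposes): Bob can get 28.83048 next round, worth 0.77 × 28.83048 = 22.1994696 now, so Alice offers 22.1994696, keeping 217.8005304.
Round 1 (Bob proposes): Alice can get 217.8005304 next round, worth 0.93 × 217.8005304 = 202.554493272 now, so Bob offers 202.554493272, keeping 37.445506728.

202.55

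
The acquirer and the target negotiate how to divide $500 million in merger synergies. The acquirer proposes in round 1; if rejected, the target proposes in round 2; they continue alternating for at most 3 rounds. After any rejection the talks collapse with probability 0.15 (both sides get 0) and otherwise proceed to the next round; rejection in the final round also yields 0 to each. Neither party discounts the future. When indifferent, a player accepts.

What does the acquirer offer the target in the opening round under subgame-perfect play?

By backward induction:
Round 3 (the acquirer proposes): the target will accept anything ≥ 0, so the acquirer offers 0 and keeps 500.
Round 2 (the target proposes): rejecting gives the acquirer an expected 0.85 × 500 = 425. The target offers 425 and keeps 500 − 425 = 75.
Round 1 (the acquirer proposes): rejecting gives the target an expected 0.85 × 75 = 63.75. The acquirer offers 63.75 and keeps 500 − 63.75 = 436.25.

63.75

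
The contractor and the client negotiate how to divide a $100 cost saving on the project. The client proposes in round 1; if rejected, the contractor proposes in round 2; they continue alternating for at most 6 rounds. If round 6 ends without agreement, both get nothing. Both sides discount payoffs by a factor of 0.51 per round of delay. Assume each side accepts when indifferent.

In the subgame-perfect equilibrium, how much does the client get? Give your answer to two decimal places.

Round 6 (the contractor proposes): the client will accept anything ≥ 0, so the contractor offers 0 and keeps 100.
Round 5 (the client proposes): the contractor can get 100 next round, worth 0.51 × 100 = 51 now; the client offers that and keeps 49.
Round 4 (the contractor proposes): the client can get 49 next round, worth 0.51 × 49 = 24.99 now; the contractor offers that and keeps 75.01.
Round 3 (the client proposes): the contractor can get 75.01 next round, worth 0.51 × 75.01 = 38.2551 now. The client offers 38.2551 and keeps 100 − 38.2551 = 61.7449.
Round 2 (the contractor proposes): the client can get 61.7449 next round, worth 0.51 × 61.7449 = 31.489899 now. The contractor offers 31.489899 and keeps 100 − 31.489899 = 68.510101.
Round 1 (the client proposes): the contractor can get 68.510101 next round, worth 0.51 × 68.510101 = 34.94015151 now. The client offers 34.94015151 and keeps 100 − 34.94015151 = 65.05984849.

65.06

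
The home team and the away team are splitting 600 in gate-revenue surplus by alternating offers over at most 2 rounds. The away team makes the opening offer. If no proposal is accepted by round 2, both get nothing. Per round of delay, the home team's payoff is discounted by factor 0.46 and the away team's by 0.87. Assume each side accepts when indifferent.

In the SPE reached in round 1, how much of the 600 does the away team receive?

Round 2 (the home team proposes): the away team will accept anything ≥ 0, so the home team offers 0 and keeps 600.
Round 1 (the away team proposes): the home team can get 600 next round, worth 0.46 × 600 = 276 now, so the away team offers 276, keeping 324.

324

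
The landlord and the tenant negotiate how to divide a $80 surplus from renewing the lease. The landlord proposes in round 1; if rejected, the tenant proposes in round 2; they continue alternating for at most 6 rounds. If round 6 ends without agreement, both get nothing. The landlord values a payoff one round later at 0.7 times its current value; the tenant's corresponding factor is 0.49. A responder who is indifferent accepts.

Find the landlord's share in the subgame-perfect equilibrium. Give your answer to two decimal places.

Work backward from the last round.
Round 6 (the tenant proposes): rejection yields 0 for the landlord; the tenant offers 0 and keeps 80.
Round 5 (the landlord proposes): the tenant can get 80 next round, worth 0.49 × 80 = 39.2 now. The landlord offers 39.2 and keeps 80 − 39.2 = 40.8.
Round 4 (the tenant proposes): the landlord can get 40.8 next round, worth 0.7 × 40.8 = 28.56 now. The tenant offers 28.56 and keeps 80 − 28.56 = 51.44.
Round 3 (the landlord proposes): the tenant can get 51.44 next round, worth 0.49 × 51.44 = 25.2056 now; the landlord offers that and keeps 54.7944.
Round 2 (the tenant proposes): the landlord can get 54.7944 next round, worth 0.7 × 54.7944 = 38.35608 now; the tenant offers that and keeps 41.64392.
Round 1 (the landlord proposes): the tenant can get 41.64392 next round, worth 0.49 × 41.64392 = 20.4055208 now, so the landlord offers 20.4055208, keeping 59.5944792.

59.59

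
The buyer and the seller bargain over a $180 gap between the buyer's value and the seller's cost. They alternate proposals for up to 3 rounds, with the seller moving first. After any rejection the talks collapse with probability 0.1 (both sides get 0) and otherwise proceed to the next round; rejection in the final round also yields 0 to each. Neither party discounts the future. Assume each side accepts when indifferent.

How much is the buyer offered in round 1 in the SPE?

16.2

Round 3 (the seller proposes): rejection yields 0 for the buyer; the seller offers 0 and keeps 180.
Round 2 (the buyer proposes): rejecting gives the seller an expected 0.9 × 180 = 162; the buyer offers that and keeps 18.
Round 1 (the seller proposes): rejecting gives the buyer an expected 0.9 × 18 = 16.2. The seller offers 16.2 and keeps 180 − 16.2 = 163.8.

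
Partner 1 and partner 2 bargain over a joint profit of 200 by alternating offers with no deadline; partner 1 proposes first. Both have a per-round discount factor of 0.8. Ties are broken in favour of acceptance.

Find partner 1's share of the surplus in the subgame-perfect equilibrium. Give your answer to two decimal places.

111.11

When partner 1 proposes, partner 2 accepts any offer worth at least 0.8 times what partner 2 would get by proposing next round; and vice versa.
This gives x = 200 − 0.8y and y = 200 − 0.8x, where x and y are each side's share when it proposes.
Hence (1 − 0.8·0.8)x = 200(1 − 0.8), i.e. 0.36·x = 40.
x ≈ 111.1111; partner 2's share is 200 − x ≈ 88.8889.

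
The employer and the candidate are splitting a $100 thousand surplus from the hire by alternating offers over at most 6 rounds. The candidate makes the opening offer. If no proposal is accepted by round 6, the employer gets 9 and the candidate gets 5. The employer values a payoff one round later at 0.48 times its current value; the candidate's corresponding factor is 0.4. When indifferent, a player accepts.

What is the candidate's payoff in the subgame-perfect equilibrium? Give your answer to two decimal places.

63.99

Round 6 (the employer proposes): the candidate gets 5 if talks fail, so the employer offers 5 and keeps 95.
Round 5 (the candidate proposes): the employer can get 95 next round, worth 0.48 × 95 = 45.6 now; the candidate offers that and keeps 54.4.
Round 4 (the employer proposes): the candidate can get 54.4 next round, worth 0.4 × 54.4 = 21.76 now. The employer offers 21.76 and keeps 100 − 21.76 = 78.24.
Round 3 (the candidate proposes): the employer can get 78.24 next round, worth 0.48 × 78.24 = 37.5552 now; the candidate offers that and keeps 62.4448.
Round 2 (the employer proposes): the candidate can get 62.4448 next round, worth 0.4 × 62.4448 = 24.97792 now. The employer offers 24.97792 and keeps 100 − 24.97792 = 75.02208.
Round 1 (the candidate proposes): the employer can get 75.02208 next round, worth 0.48 × 75.02208 = 36.0105984 now, so the candidate offers 36.0105984, keeping 63.9894016.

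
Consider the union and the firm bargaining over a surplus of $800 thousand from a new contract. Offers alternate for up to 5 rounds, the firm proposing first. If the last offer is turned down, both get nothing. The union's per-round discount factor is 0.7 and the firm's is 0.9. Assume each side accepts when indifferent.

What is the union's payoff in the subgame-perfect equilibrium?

Solve by backward induction from round 5.
Round 5 (the firm proposes): the union will accept anything ≥ 0, so the firm offers 0 and keeps 800.
Round 4 (the union proposes): the firm can get 800 next round, worth 0.9 × 800 = 720 now, so the union offers 720, keeping 80.
Round 3 (the firm proposes): the union can get 80 next round, worth 0.7 × 80 = 56 now. The firm offers 56 and keeps 800 − 56 = 744.
Round 2 (the union proposes): the firm can get 744 next round, worth 0.9 × 744 = 669.6 now, so the union offers 669.6, keeping 130.4.
Round 1 (the firm proposes): the union can get 130.4 next round, worth 0.7 × 130.4 = 91.28 now. The firm offers 91.28 and keeps 800 − 91.28 = 708.72.

91.28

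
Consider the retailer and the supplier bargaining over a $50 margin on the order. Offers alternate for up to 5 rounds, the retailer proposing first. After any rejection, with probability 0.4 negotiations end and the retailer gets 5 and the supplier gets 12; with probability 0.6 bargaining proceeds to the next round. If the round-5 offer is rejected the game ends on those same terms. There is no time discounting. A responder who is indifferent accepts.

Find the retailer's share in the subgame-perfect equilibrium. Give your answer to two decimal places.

Round 5 (the retailer proposes): the supplier gets 12 if talks fail, so the retailer offers 12 and keeps 38.
Round 4 (the supplier proposes): rejecting gives the retailer an expected 0.6 × 38 + 0.4 × 5 = 24.8. The supplier offers 24.8 and keeps 50 − 24.8 = 25.2.
Round 3 (the retailer proposes): rejecting gives the supplier an expected 0.6 × 25.2 + 0.4 × 12 = 19.92. The retailer offers 19.92 and keeps 50 − 19.92 = 30.08.
Round 2 (the supplier proposes): rejecting gives the retailer an expected 0.6 × 30.08 + 0.4 × 5 = 20.048. The supplier offers 20.048 and keeps 50 − 20.048 = 29.952.
Round 1 (the retailer proposes): rejecting gives the supplier an expected 0.6 × 29.952 + 0.4 × 12 = 22.7712, so the retailer offers 22.7712, keeping 27.2288.

27.23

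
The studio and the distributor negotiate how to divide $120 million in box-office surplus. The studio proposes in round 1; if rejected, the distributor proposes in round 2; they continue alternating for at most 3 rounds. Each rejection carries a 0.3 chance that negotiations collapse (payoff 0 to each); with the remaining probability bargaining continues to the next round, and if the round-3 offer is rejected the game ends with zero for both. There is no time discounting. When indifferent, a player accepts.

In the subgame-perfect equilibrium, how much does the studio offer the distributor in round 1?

25.2

Round 3 (the studio proposes): rejection yields 0 for the distributor; the studio offers 0 and keeps 120.
Round 2 (the distributor proposes): rejecting gives the studio an expected 0.7 × 120 = 84, so the distributor offers 84, keeping 36.
Round 1 (the studio proposes): rejecting gives the distributor an expected 0.7 × 36 = 25.2. The studio offers 25.2 and keeps 120 − 25.2 = 94.8.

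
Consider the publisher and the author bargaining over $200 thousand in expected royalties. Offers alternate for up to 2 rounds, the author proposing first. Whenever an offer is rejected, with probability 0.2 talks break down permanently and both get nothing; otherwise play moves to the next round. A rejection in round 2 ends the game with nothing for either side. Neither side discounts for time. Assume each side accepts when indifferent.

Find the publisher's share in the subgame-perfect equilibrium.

Round 2 (the publisher proposes): rejection yields 0 for the author; the publisher offers 0 and keeps 200.
Round 1 (the author proposes): rejecting gives the publisher an expected 0.8 × 200 = 160; the author offers that and keeps 40.

160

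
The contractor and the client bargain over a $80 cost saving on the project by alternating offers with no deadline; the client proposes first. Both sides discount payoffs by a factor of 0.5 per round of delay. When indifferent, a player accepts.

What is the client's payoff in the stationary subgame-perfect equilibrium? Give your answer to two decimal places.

In a stationary SPE each proposer offers the other exactly their discounted continuation value.
If the client keeps x when proposing and the contractor keeps y when proposing, then x = 80 − 0.5y and y = 80 − 0.5x.
Solving: x = 80(1 − 0.5) / (1 − 0.5·0.5) = 40 / 0.75 ≈ 53.3333.
The contractor gets 80 − 53.3333 ≈ 26.6667.

53.33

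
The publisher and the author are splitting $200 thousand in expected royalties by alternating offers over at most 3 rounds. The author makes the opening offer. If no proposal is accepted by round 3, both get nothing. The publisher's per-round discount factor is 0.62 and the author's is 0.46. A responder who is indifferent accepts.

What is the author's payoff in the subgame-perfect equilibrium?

Round 3 (the author proposes): the publisher will accept anything ≥ 0, so the author offers 0 and keeps 200.
Round 2 (the publisher proposes): the author can get 200 next round, worth 0.46 × 200 = 92 now, so the publisher offers 92, keeping 108.
Round 1 (the author proposes): the publisher can get 108 next round, worth 0.62 × 108 = 66.96 now, so the author offers 66.96, keeping 133.04.

133.04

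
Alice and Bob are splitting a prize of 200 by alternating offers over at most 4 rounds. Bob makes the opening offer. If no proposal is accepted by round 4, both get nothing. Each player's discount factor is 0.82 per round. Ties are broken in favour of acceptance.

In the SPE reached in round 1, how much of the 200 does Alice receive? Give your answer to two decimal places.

Round 4 (Alice proposes): rejection yields 0 for Bob; Alice offers 0 and keeps 200.
Round 3 (Bob proposes): Alice can get 200 next round, worth 0.82 × 200 = 164 now; Bob offers that and keeps 36.
Round 2 (Alice proposes): Bob can get 36 next round, worth 0.82 × 36 = 29.52 now; Alice offers that and keeps 170.48.
Round 1 (Bob proposes): Alice can get 170.48 next round, worth 0.82 × 170.48 = 139.7936 now. Bob offers 139.7936 and keeps 200 − 139.7936 = 60.2064.

139.79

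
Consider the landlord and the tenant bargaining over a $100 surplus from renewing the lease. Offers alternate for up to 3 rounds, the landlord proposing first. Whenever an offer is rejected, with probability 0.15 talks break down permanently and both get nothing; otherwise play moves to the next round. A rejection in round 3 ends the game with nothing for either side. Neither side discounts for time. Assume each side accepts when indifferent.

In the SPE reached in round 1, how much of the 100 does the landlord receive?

Round 3 (the landlord proposes): the tenant will accept anything ≥ 0, so the landlord offers 0 and keeps 100.
Round 2 (the tenant proposes): rejecting gives the landlord an expected 0.85 × 100 = 85, so the tenant offers 85, keeping 15.
Round 1 (the landlord proposes): rejecting gives the tenant an expected 0.85 × 15 = 12.75. The landlord offers 12.75 and keeps 100 − 12.75 = 87.25.

87.25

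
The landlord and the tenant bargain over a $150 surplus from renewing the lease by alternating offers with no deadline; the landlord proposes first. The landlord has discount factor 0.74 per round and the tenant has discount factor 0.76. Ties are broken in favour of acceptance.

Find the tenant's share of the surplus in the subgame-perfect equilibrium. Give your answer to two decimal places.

67.73

Let x be the landlord's share when the landlord proposes and y be the tenant's share when the tenant proposes.
The tenant accepts iff offered ≥ 0.76·y, so x = 150 − 0.76y. Symmetrically y = 150 − 0.74x.
Substituting: x = 150 − 0.76(150 − 0.74x), giving x(1 − 0.74·0.76) = 150(1 − 0.76).
So x = 150 × 0.24 / 0.4376 ≈ 82.2669, and the tenant receives 150 − x ≈ 67.7331.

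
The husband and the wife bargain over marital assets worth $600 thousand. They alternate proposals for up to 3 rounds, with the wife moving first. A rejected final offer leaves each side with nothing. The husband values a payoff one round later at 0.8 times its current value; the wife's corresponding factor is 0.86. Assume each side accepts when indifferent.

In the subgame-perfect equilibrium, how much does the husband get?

Round 3 (the wife proposes): rejection yields 0 for the husband; the wife offers 0 and keeps 600.
Round 2 (the husband proposes): the wife can get 600 next round, worth 0.86 × 600 = 516 now; the husband offers that and keeps 84.
Round 1 (the wife proposes): the husband can get 84 next round, worth 0.8 × 84 = 67.2 now. The wife offers 67.2 and keeps 600 − 67.2 = 532.8.

67.2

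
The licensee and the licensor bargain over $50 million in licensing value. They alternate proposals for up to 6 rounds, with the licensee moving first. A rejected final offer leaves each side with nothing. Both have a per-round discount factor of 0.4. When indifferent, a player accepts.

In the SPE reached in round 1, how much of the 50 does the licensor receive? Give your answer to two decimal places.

14.43

By backward induction:
Round 6 (the licensor proposes): rejection yields 0 for the licensee; the licensor offers 0 and keeps 50.
Round 5 (the licensee proposes): the licensor can get 50 next round, worth 0.4 × 50 = 20 now; the licensee offers that and keeps 30.
Round 4 (the licensor proposes): the licensee can get 30 next round, worth 0.4 × 30 = 12 now; the licensor offers that and keeps 38.
Round 3 (the licensee proposes): the licensor can get 38 next round, worth 0.4 × 38 = 15.2 now. The licensee offers 15.2 and keeps 50 − 15.2 = 34.8.
Round 2 (the licensor proposes): the licensee can get 34.8 next round, worth 0.4 × 34.8 = 13.92 now; the licensor offers that and keeps 36.08.
Round 1 (the licensee proposes): the licensor can get 36.08 next round, worth 0.4 × 36.08 = 14.432 now; the licensee offers that and keeps 35.568.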